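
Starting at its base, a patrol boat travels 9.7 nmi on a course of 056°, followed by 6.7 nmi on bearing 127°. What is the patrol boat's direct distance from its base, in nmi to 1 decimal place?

Leg 1 (056°, 9.7 nmi): east 9.7 sin 56° = 8.04, north 9.7 cos 56° = 5.42
Leg 2 (127°, 6.7 nmi): east 6.7 sin 127° = 5.35, north 6.7 cos 127° = -4.03
Net: 13.39 east, 1.39 north. Distance = √((13.39)² + (1.39)²) = 13.465 nmi.

13.5 nmi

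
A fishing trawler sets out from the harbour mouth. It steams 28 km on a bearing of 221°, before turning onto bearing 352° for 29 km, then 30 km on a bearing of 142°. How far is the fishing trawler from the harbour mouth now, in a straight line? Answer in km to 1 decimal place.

Leg 1 (221°, 28 km): east 28 sin 221° = -18.37, north 28 cos 221° = -21.13
Leg 2 (352°, 29 km): east 29 sin 352° = -4.04, north 29 cos 352° = 28.72
Leg 3 (142°, 30 km): east 30 sin 142° = 18.47, north 30 cos 142° = -23.64
Net: -3.94 east, -16.05 north. Distance = √((-3.94)² + (-16.05)²) = 16.530 km.

16.5 km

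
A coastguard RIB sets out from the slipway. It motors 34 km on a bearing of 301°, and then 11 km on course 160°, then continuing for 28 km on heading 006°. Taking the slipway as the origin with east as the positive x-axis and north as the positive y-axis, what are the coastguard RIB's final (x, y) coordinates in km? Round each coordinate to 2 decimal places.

(-22.45, 35.02)

Leg 1 (301°, 34 km): east 34 sin 301° = -29.14, north 34 cos 301° = 17.51
Leg 2 (160°, 11 km): east 11 sin 160° = 3.76, north 11 cos 160° = -10.34
Leg 3 (006°, 28 km): east 28 sin 6° = 2.93, north 28 cos 6° = 27.85
Summing: -22.45 km east, 35.02 km north → (-22.45, 35.02).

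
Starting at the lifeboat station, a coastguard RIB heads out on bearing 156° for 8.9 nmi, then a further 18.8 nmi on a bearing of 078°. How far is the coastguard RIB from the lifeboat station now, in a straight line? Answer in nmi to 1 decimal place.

Leg 1 (156°, 8.9 nmi): east 8.9 sin 156° = 3.62, north 8.9 cos 156° = -8.13
Leg 2 (078°, 18.8 nmi): east 18.8 sin 78° = 18.39, north 18.8 cos 78° = 3.91
Net: 22.01 east, -4.22 north. Distance = √((22.01)² + (-4.22)²) = 22.410 nmi.

22.4 nmi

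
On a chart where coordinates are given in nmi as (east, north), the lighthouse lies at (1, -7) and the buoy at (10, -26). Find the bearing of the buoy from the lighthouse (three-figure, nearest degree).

155°

Δeast = 10 − 1 = 9.00; Δnorth = -26 − -7 = -19.00.
Bearing = atan2(Δeast, Δnorth) mod 360° = 154.65° ≈ 155°.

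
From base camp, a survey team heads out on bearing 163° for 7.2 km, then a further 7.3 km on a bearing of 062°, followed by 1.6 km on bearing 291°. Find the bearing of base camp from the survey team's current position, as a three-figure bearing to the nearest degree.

292°

Leg 1 (163°, 7.2 km): east 7.2 sin 163° = 2.11, north 7.2 cos 163° = -6.89
Leg 2 (062°, 7.3 km): east 7.3 sin 62° = 6.45, north 7.3 cos 62° = 3.43
Leg 3 (291°, 1.6 km): east 1.6 sin 291° = -1.49, north 1.6 cos 291° = 0.57
Net displacement: 7.06 east, -2.88 north. Direction back to start is (-7.06, 2.88): bearing = atan2(-7.06, 2.88) mod 360° = 292.23° ≈ 292°.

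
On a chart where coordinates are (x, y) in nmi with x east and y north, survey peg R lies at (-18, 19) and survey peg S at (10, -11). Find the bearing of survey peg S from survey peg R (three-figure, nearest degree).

Δeast = 10 − -18 = 28.00; Δnorth = -11 − 19 = -30.00.
Bearing = atan2(Δeast, Δnorth) mod 360° = 136.97° ≈ 137°.

137°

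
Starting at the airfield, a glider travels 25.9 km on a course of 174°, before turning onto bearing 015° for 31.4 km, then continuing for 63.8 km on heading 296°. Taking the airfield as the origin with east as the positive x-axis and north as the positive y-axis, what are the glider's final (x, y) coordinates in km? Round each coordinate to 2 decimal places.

(-46.51, 32.54)

Leg 1 (174°, 25.9 km): east 25.9 sin 174° = 2.71, north 25.9 cos 174° = -25.76
Leg 2 (015°, 31.4 km): east 31.4 sin 15° = 8.13, north 31.4 cos 15° = 30.33
Leg 3 (296°, 63.8 km): east 63.8 sin 296° = -57.34, north 63.8 cos 296° = 27.97
Summing: -46.51 km east, 32.54 km north → (-46.51, 32.54).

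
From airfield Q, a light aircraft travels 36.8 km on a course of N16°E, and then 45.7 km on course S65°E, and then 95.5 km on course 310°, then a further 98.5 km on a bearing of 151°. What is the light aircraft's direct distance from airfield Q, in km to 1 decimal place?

Leg 1 (N16°E, 36.8 km): east 36.8 sin 16° = 10.14, north 36.8 cos 16° = 35.37
Leg 2 (S65°E, 45.7 km): east 45.7 sin 115° = 41.42, north 45.7 cos 115° = -19.31
Leg 3 (310°, 95.5 km): east 95.5 sin 310° = -73.16, north 95.5 cos 310° = 61.39
Leg 4 (151°, 98.5 km): east 98.5 sin 151° = 47.75, north 98.5 cos 151° = -86.15
Net: 26.16 east, -8.70 north. Distance = √((26.16)² + (-8.70)²) = 27.568 km.

27.6 km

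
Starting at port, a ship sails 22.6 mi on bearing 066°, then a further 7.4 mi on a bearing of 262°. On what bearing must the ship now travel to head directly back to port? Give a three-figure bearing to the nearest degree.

Leg 1 (066°, 22.6 mi): east 22.6 sin 66° = 20.65, north 22.6 cos 66° = 9.19
Leg 2 (262°, 7.4 mi): east 7.4 sin 262° = -7.33, north 7.4 cos 262° = -1.03
Net displacement: 13.32 east, 8.16 north. Direction back to start is (-13.32, -8.16): bearing = atan2(-13.32, -8.16) mod 360° = 238.50° ≈ 238°.

238°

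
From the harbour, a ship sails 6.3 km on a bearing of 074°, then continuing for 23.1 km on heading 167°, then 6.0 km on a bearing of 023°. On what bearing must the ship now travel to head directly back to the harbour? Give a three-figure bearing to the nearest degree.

318°

Leg 1 (074°, 6.3 km): east 6.3 sin 74° = 6.06, north 6.3 cos 74° = 1.74
Leg 2 (167°, 23.1 km): east 23.1 sin 167° = 5.20, north 23.1 cos 167° = -22.51
Leg 3 (023°, 6.0 km): east 6.0 sin 23° = 2.34, north 6.0 cos 23° = 5.52
Net displacement: 13.60 east, -15.25 north. Direction back to start is (-13.60, 15.25): bearing = atan2(-13.60, 15.25) mod 360° = 318.28° ≈ 318°.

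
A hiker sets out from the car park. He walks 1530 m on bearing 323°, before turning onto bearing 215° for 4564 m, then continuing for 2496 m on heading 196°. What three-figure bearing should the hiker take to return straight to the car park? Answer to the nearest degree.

041°

Leg 1 (323°, 1530 m): east 1530 sin 323° = -920.78, north 1530 cos 323° = 1221.91
Leg 2 (215°, 4564 m): east 4564 sin 215° = -2617.80, north 4564 cos 215° = -3738.61
Leg 3 (196°, 2496 m): east 2496 sin 196° = -687.99, north 2496 cos 196° = -2399.31
Net displacement: -4226.57 east, -4916.01 north. Direction back to start is (4226.57, 4916.01): bearing = atan2(4226.57, 4916.01) mod 360° = 40.69° ≈ 041°.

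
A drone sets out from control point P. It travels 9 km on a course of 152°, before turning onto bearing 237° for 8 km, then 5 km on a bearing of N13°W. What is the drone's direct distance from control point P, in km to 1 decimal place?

8.3 km

Leg 1 (152°, 9 km): east 9 sin 152° = 4.23, north 9 cos 152° = -7.95
Leg 2 (237°, 8 km): east 8 sin 237° = -6.71, north 8 cos 237° = -4.36
Leg 3 (N13°W, 5 km): east 5 sin 347° = -1.12, north 5 cos 347° = 4.87
Net: -3.61 east, -7.43 north. Distance = √((-3.61)² + (-7.43)²) = 8.262 km.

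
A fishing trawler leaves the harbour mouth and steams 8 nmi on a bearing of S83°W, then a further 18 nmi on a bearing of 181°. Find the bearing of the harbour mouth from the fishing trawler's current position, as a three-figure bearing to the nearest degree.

024°

Leg 1 (S83°W, 8 nmi): east 8 sin 263° = -7.94, north 8 cos 263° = -0.97
Leg 2 (181°, 18 nmi): east 18 sin 181° = -0.31, north 18 cos 181° = -18.00
Net displacement: -8.25 east, -18.97 north. Direction back to start is (8.25, 18.97): bearing = atan2(8.25, 18.97) mod 360° = 23.51° ≈ 024°.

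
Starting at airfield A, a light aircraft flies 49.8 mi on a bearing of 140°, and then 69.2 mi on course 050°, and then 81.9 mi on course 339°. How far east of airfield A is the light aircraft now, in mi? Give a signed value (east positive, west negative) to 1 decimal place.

Leg 1 (140°, 49.8 mi): east 49.8 sin 140° = 32.01, north 49.8 cos 140° = -38.15
Leg 2 (050°, 69.2 mi): east 69.2 sin 50° = 53.01, north 69.2 cos 50° = 44.48
Leg 3 (339°, 81.9 mi): east 81.9 sin 339° = -29.35, north 81.9 cos 339° = 76.46
Net east component: 55.67 mi.

55.7 mi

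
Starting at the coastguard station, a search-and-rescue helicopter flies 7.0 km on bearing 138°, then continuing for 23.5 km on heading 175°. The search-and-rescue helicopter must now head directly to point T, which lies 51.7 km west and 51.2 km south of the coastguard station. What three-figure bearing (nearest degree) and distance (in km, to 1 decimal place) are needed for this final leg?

249°, 62.6 km

Leg 1 (138°, 7.0 km): east 7.0 sin 138° = 4.68, north 7.0 cos 138° = -5.20
Leg 2 (175°, 23.5 km): east 23.5 sin 175° = 2.05, north 23.5 cos 175° = -23.41
Current position: (6.73, -28.61). Target: (-51.7, -51.2). Remaining: Δeast = -58.43, Δnorth = -22.59.
Bearing = atan2(-58.43, -22.59) mod 360° = 248.87°; distance = √((-58.43)² + (-22.59)²) = 62.646 km.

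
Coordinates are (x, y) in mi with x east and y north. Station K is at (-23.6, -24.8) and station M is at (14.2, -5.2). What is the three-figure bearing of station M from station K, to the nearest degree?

Δeast = 14.2 − -23.6 = 37.80; Δnorth = -5.2 − -24.8 = 19.60.
Bearing = atan2(Δeast, Δnorth) mod 360° = 62.59° ≈ 063°.

063°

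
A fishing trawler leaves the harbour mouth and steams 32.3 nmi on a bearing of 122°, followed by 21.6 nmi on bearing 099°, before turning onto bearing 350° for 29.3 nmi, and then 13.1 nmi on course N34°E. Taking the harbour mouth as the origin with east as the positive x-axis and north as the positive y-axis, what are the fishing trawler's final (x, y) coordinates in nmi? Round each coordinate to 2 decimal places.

(50.96, 19.22)

Leg 1 (122°, 32.3 nmi): east 32.3 sin 122° = 27.39, north 32.3 cos 122° = -17.12
Leg 2 (099°, 21.6 nmi): east 21.6 sin 99° = 21.33, north 21.6 cos 99° = -3.38
Leg 3 (350°, 29.3 nmi): east 29.3 sin 350° = -5.09, north 29.3 cos 350° = 28.85
Leg 4 (N34°E, 13.1 nmi): east 13.1 sin 34° = 7.33, north 13.1 cos 34° = 10.86
Summing: 50.96 nmi east, 19.22 nmi north → (50.96, 19.22).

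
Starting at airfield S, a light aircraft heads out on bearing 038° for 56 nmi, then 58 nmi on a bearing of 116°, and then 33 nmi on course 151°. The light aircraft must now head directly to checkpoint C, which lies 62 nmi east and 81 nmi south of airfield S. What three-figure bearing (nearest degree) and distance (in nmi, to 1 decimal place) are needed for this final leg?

210°, 81.7 nmi

Leg 1 (038°, 56 nmi): east 56 sin 38° = 34.48, north 56 cos 38° = 44.13
Leg 2 (116°, 58 nmi): east 58 sin 116° = 52.13, north 58 cos 116° = -25.43
Leg 3 (151°, 33 nmi): east 33 sin 151° = 16.00, north 33 cos 151° = -28.86
Current position: (102.61, -10.16). Target: (62, -81). Remaining: Δeast = -40.61, Δnorth = -70.84.
Bearing = atan2(-40.61, -70.84) mod 360° = 209.82°; distance = √((-40.61)² + (-70.84)²) = 81.653 nmi.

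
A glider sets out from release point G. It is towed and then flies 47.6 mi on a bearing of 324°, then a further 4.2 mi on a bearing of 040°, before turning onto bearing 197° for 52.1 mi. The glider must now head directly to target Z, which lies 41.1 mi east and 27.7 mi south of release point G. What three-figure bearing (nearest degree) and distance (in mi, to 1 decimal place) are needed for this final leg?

104°, 83.9 mi

Leg 1 (324°, 47.6 mi): east 47.6 sin 324° = -27.98, north 47.6 cos 324° = 38.51
Leg 2 (040°, 4.2 mi): east 4.2 sin 40° = 2.70, north 4.2 cos 40° = 3.22
Leg 3 (197°, 52.1 mi): east 52.1 sin 197° = -15.23, north 52.1 cos 197° = -49.82
Current position: (-40.51, -8.10). Target: (41.1, -27.7). Remaining: Δeast = 81.61, Δnorth = -19.60.
Bearing = atan2(81.61, -19.60) mod 360° = 103.51°; distance = √((81.61)² + (-19.60)²) = 83.933 mi.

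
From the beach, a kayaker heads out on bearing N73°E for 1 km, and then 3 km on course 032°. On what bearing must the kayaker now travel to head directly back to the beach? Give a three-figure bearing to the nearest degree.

222°

Leg 1 (N73°E, 1 km): east 1 sin 73° = 0.96, north 1 cos 73° = 0.29
Leg 2 (032°, 3 km): east 3 sin 32° = 1.59, north 3 cos 32° = 2.54
Net displacement: 2.55 east, 2.84 north. Direction back to start is (-2.55, -2.84): bearing = atan2(-2.55, -2.84) mod 360° = 221.91° ≈ 222°.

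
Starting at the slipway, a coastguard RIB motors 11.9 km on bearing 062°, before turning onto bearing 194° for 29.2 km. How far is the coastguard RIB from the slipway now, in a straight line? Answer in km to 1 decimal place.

23.0 km

Leg 1 (062°, 11.9 km): east 11.9 sin 62° = 10.51, north 11.9 cos 62° = 5.59
Leg 2 (194°, 29.2 km): east 29.2 sin 194° = -7.06, north 29.2 cos 194° = -28.33
Net: 3.44 east, -22.75 north. Distance = √((3.44)² + (-22.75)²) = 23.005 km.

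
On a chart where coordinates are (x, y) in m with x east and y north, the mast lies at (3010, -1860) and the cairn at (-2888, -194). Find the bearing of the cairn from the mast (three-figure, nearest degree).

286°

Δeast = -2888 − 3010 = -5898.00; Δnorth = -194 − -1860 = 1666.00.
Bearing = atan2(Δeast, Δnorth) mod 360° = 285.77° ≈ 286°.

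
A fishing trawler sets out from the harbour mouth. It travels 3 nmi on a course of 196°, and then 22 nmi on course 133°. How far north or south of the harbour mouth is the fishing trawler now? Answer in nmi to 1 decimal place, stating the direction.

17.9 nmi south

Leg 1 (196°, 3 nmi): east 3 sin 196° = -0.83, north 3 cos 196° = -2.88
Leg 2 (133°, 22 nmi): east 22 sin 133° = 16.09, north 22 cos 133° = -15.00
Net north component: -17.89 nmi.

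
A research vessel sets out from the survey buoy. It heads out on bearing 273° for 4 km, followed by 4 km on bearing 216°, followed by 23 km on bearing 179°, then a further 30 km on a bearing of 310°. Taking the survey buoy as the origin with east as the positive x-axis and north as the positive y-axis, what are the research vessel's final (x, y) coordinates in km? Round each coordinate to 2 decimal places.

Leg 1 (273°, 4 km): east 4 sin 273° = -3.99, north 4 cos 273° = 0.21
Leg 2 (216°, 4 km): east 4 sin 216° = -2.35, north 4 cos 216° = -3.24
Leg 3 (179°, 23 km): east 23 sin 179° = 0.40, north 23 cos 179° = -23.00
Leg 4 (310°, 30 km): east 30 sin 310° = -22.98, north 30 cos 310° = 19.28
Summing: -28.93 km east, -6.74 km north → (-28.93, -6.74).

(-28.93, -6.74)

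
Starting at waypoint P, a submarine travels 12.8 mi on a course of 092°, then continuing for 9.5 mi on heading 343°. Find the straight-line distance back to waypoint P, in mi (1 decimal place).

13.2 mi

Leg 1 (092°, 12.8 mi): east 12.8 sin 92° = 12.79, north 12.8 cos 92° = -0.45
Leg 2 (343°, 9.5 mi): east 9.5 sin 343° = -2.78, north 9.5 cos 343° = 9.08
Net: 10.01 east, 8.64 north. Distance = √((10.01)² + (8.64)²) = 13.225 mi.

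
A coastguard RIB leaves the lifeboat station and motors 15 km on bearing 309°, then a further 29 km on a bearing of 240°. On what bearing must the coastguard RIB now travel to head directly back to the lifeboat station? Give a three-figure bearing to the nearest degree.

Leg 1 (309°, 15 km): east 15 sin 309° = -11.66, north 15 cos 309° = 9.44
Leg 2 (240°, 29 km): east 29 sin 240° = -25.11, north 29 cos 240° = -14.50
Net displacement: -36.77 east, -5.06 north. Direction back to start is (36.77, 5.06): bearing = atan2(36.77, 5.06) mod 360° = 82.16° ≈ 082°.

082°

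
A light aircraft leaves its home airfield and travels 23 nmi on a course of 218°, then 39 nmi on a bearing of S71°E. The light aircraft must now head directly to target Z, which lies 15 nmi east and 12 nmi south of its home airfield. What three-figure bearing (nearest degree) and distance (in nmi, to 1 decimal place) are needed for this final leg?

338°, 20.3 nmi

Leg 1 (218°, 23 nmi): east 23 sin 218° = -14.16, north 23 cos 218° = -18.12
Leg 2 (S71°E, 39 nmi): east 39 sin 109° = 36.88, north 39 cos 109° = -12.70
Current position: (22.72, -30.82). Target: (15, -12). Remaining: Δeast = -7.72, Δnorth = 18.82.
Bearing = atan2(-7.72, 18.82) mod 360° = 337.71°; distance = √((-7.72)² + (18.82)²) = 20.341 nmi.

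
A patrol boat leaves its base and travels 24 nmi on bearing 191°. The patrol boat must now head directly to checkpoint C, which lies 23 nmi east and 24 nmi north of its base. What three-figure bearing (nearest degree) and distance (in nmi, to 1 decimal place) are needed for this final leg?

030°, 55.0 nmi

Leg 1 (191°, 24 nmi): east 24 sin 191° = -4.58, north 24 cos 191° = -23.56
Current position: (-4.58, -23.56). Target: (23, 24). Remaining: Δeast = 27.58, Δnorth = 47.56.
Bearing = atan2(27.58, 47.56) mod 360° = 30.11°; distance = √((27.58)² + (47.56)²) = 54.977 nmi.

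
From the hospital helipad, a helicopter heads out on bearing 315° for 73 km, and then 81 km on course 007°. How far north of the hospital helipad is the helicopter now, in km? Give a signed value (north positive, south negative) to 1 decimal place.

Leg 1 (315°, 73 km): east 73 sin 315° = -51.62, north 73 cos 315° = 51.62
Leg 2 (007°, 81 km): east 81 sin 7° = 9.87, north 81 cos 7° = 80.40
Net north component: 132.02 km.

132.0 km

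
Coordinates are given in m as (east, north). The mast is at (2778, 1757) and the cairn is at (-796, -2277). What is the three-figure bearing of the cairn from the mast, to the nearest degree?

222°

Δeast = -796 − 2778 = -3574.00; Δnorth = -2277 − 1757 = -4034.00.
Bearing = atan2(Δeast, Δnorth) mod 360° = 221.54° ≈ 222°.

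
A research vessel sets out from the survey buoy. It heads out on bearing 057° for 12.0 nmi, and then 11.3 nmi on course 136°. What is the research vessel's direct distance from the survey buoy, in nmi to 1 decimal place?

Leg 1 (057°, 12.0 nmi): east 12.0 sin 57° = 10.06, north 12.0 cos 57° = 6.54
Leg 2 (136°, 11.3 nmi): east 11.3 sin 136° = 7.85, north 11.3 cos 136° = -8.13
Net: 17.91 east, -1.59 north. Distance = √((17.91)² + (-1.59)²) = 17.984 nmi.

18.0 nmi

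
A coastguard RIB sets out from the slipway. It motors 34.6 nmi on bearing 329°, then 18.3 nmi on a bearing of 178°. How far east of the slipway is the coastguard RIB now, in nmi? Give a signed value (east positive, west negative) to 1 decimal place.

-17.2 nmi

Leg 1 (329°, 34.6 nmi): east 34.6 sin 329° = -17.82, north 34.6 cos 329° = 29.66
Leg 2 (178°, 18.3 nmi): east 18.3 sin 178° = 0.64, north 18.3 cos 178° = -18.29
Net east component: -17.18 nmi.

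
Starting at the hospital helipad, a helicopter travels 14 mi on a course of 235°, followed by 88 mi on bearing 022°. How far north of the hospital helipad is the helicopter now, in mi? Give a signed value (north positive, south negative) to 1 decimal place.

Leg 1 (235°, 14 mi): east 14 sin 235° = -11.47, north 14 cos 235° = -8.03
Leg 2 (022°, 88 mi): east 88 sin 22° = 32.97, north 88 cos 22° = 81.59
Net north component: 73.56 mi.

73.6 mi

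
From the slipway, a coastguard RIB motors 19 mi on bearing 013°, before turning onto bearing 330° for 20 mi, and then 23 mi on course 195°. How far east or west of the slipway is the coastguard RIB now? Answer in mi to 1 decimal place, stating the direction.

11.7 mi west

Leg 1 (013°, 19 mi): east 19 sin 13° = 4.27, north 19 cos 13° = 18.51
Leg 2 (330°, 20 mi): east 20 sin 330° = -10.00, north 20 cos 330° = 17.32
Leg 3 (195°, 23 mi): east 23 sin 195° = -5.95, north 23 cos 195° = -22.22
Net east component: -11.68 mi.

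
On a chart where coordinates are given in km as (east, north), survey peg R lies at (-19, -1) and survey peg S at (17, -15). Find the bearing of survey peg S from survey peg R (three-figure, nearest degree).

111°

Δeast = 17 − -19 = 36.00; Δnorth = -15 − -1 = -14.00.
Bearing = atan2(Δeast, Δnorth) mod 360° = 111.25° ≈ 111°.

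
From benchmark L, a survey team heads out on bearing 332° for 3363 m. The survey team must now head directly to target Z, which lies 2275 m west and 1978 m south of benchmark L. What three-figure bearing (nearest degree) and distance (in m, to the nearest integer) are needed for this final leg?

Leg 1 (332°, 3363 m): east 3363 sin 332° = -1578.83, north 3363 cos 332° = 2969.35
Current position: (-1578.83, 2969.35). Target: (-2275, -1978). Remaining: Δeast = -696.17, Δnorth = -4947.35.
Bearing = atan2(-696.17, -4947.35) mod 360° = 188.01°; distance = √((-696.17)² + (-4947.35)²) = 4996.093 m.

188°, 4996 m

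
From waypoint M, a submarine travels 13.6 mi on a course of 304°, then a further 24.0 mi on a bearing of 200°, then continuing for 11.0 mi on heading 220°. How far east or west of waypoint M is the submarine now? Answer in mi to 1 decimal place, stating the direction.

Leg 1 (304°, 13.6 mi): east 13.6 sin 304° = -11.27, north 13.6 cos 304° = 7.61
Leg 2 (200°, 24.0 mi): east 24.0 sin 200° = -8.21, north 24.0 cos 200° = -22.55
Leg 3 (220°, 11.0 mi): east 11.0 sin 220° = -7.07, north 11.0 cos 220° = -8.43
Net east component: -26.55 mi.

26.6 mi west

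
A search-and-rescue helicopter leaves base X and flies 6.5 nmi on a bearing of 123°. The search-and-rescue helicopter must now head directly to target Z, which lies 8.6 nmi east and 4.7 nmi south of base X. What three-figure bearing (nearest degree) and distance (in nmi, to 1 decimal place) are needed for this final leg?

Leg 1 (123°, 6.5 nmi): east 6.5 sin 123° = 5.45, north 6.5 cos 123° = -3.54
Current position: (5.45, -3.54). Target: (8.6, -4.7). Remaining: Δeast = 3.15, Δnorth = -1.16.
Bearing = atan2(3.15, -1.16) mod 360° = 110.22°; distance = √((3.15)² + (-1.16)²) = 3.355 nmi.

110°, 3.4 nmi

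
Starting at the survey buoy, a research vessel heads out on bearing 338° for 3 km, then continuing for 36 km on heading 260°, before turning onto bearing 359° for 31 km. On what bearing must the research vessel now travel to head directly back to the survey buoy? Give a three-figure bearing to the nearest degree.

127°

Leg 1 (338°, 3 km): east 3 sin 338° = -1.12, north 3 cos 338° = 2.78
Leg 2 (260°, 36 km): east 36 sin 260° = -35.45, north 36 cos 260° = -6.25
Leg 3 (359°, 31 km): east 31 sin 359° = -0.54, north 31 cos 359° = 31.00
Net displacement: -37.12 east, 27.53 north. Direction back to start is (37.12, -27.53): bearing = atan2(37.12, -27.53) mod 360° = 126.56° ≈ 127°.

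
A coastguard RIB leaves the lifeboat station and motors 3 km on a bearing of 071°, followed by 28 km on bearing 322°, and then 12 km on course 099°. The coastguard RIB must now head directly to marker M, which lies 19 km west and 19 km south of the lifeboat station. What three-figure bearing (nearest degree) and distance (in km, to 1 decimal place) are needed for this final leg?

Leg 1 (071°, 3 km): east 3 sin 71° = 2.84, north 3 cos 71° = 0.98
Leg 2 (322°, 28 km): east 28 sin 322° = -17.24, north 28 cos 322° = 22.06
Leg 3 (099°, 12 km): east 12 sin 99° = 11.85, north 12 cos 99° = -1.88
Current position: (-2.55, 21.16). Target: (-19, -19). Remaining: Δeast = -16.45, Δnorth = -40.16.
Bearing = atan2(-16.45, -40.16) mod 360° = 202.27°; distance = √((-16.45)² + (-40.16)²) = 43.402 km.

202°, 43.4 km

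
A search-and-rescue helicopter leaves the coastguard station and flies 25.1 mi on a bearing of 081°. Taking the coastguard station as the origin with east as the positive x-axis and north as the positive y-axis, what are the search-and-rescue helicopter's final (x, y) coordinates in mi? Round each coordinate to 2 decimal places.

(24.79, 3.93)

Leg 1 (081°, 25.1 mi): east 25.1 sin 81° = 24.79, north 25.1 cos 81° = 3.93
Summing: 24.79 mi east, 3.93 mi north → (24.79, 3.93).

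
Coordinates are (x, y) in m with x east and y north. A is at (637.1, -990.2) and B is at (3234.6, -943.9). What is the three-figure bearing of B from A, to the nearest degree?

Δeast = 3234.6 − 637.1 = 2597.50; Δnorth = -943.9 − -990.2 = 46.30.
Bearing = atan2(Δeast, Δnorth) mod 360° = 88.98° ≈ 089°.

089°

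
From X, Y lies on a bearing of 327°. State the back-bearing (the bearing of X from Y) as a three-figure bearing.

Back-bearing = 327° − 180° = 147°.

147°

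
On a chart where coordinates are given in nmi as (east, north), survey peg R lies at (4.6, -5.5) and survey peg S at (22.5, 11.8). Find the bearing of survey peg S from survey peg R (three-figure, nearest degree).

046°

Δeast = 22.5 − 4.6 = 17.90; Δnorth = 11.8 − -5.5 = 17.30.
Bearing = atan2(Δeast, Δnorth) mod 360° = 45.98° ≈ 046°.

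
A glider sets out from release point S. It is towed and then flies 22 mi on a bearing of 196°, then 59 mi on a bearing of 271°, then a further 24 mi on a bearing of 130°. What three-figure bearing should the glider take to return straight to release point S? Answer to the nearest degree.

Leg 1 (196°, 22 mi): east 22 sin 196° = -6.06, north 22 cos 196° = -21.15
Leg 2 (271°, 59 mi): east 59 sin 271° = -58.99, north 59 cos 271° = 1.03
Leg 3 (130°, 24 mi): east 24 sin 130° = 18.39, north 24 cos 130° = -15.43
Net displacement: -46.67 east, -35.54 north. Direction back to start is (46.67, 35.54): bearing = atan2(46.67, 35.54) mod 360° = 52.71° ≈ 053°.

053°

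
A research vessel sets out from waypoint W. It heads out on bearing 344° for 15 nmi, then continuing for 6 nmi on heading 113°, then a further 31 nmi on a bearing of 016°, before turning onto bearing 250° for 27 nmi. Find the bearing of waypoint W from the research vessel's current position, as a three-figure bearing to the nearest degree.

Leg 1 (344°, 15 nmi): east 15 sin 344° = -4.13, north 15 cos 344° = 14.42
Leg 2 (113°, 6 nmi): east 6 sin 113° = 5.52, north 6 cos 113° = -2.34
Leg 3 (016°, 31 nmi): east 31 sin 16° = 8.54, north 31 cos 16° = 29.80
Leg 4 (250°, 27 nmi): east 27 sin 250° = -25.37, north 27 cos 250° = -9.23
Net displacement: -15.44 east, 32.64 north. Direction back to start is (15.44, -32.64): bearing = atan2(15.44, -32.64) mod 360° = 154.69° ≈ 155°.

155°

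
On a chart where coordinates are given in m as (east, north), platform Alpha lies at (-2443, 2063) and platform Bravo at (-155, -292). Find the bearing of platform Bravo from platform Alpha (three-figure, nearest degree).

136°

Δeast = -155 − -2443 = 2288.00; Δnorth = -292 − 2063 = -2355.00.
Bearing = atan2(Δeast, Δnorth) mod 360° = 135.83° ≈ 136°.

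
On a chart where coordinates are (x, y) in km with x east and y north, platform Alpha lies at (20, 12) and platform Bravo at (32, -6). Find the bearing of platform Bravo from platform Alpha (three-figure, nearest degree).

Δeast = 32 − 20 = 12.00; Δnorth = -6 − 12 = -18.00.
Bearing = atan2(Δeast, Δnorth) mod 360° = 146.31° ≈ 146°.

146°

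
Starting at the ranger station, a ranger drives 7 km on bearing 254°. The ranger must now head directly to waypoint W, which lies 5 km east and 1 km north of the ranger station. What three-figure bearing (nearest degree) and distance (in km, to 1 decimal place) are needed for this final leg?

Leg 1 (254°, 7 km): east 7 sin 254° = -6.73, north 7 cos 254° = -1.93
Current position: (-6.73, -1.93). Target: (5, 1). Remaining: Δeast = 11.73, Δnorth = 2.93.
Bearing = atan2(11.73, 2.93) mod 360° = 75.98°; distance = √((11.73)² + (2.93)²) = 12.089 km.

076°, 12.1 km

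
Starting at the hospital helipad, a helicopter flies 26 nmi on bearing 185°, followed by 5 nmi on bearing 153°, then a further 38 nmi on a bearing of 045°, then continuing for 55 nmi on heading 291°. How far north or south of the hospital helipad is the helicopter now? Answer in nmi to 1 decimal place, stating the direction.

16.2 nmi north

Leg 1 (185°, 26 nmi): east 26 sin 185° = -2.27, north 26 cos 185° = -25.90
Leg 2 (153°, 5 nmi): east 5 sin 153° = 2.27, north 5 cos 153° = -4.46
Leg 3 (045°, 38 nmi): east 38 sin 45° = 26.87, north 38 cos 45° = 26.87
Leg 4 (291°, 55 nmi): east 55 sin 291° = -51.35, north 55 cos 291° = 19.71
Net north component: 16.22 nmi.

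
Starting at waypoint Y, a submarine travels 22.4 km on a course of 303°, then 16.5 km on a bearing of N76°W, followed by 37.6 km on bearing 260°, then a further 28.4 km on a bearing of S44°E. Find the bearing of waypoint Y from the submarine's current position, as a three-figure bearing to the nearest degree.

078°

Leg 1 (303°, 22.4 km): east 22.4 sin 303° = -18.79, north 22.4 cos 303° = 12.20
Leg 2 (N76°W, 16.5 km): east 16.5 sin 284° = -16.01, north 16.5 cos 284° = 3.99
Leg 3 (260°, 37.6 km): east 37.6 sin 260° = -37.03, north 37.6 cos 260° = -6.53
Leg 4 (S44°E, 28.4 km): east 28.4 sin 136° = 19.73, north 28.4 cos 136° = -20.43
Net displacement: -52.10 east, -10.77 north. Direction back to start is (52.10, 10.77): bearing = atan2(52.10, 10.77) mod 360° = 78.32° ≈ 078°.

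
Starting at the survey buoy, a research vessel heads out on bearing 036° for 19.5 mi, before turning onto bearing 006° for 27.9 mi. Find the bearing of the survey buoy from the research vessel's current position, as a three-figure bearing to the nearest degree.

198°

Leg 1 (036°, 19.5 mi): east 19.5 sin 36° = 11.46, north 19.5 cos 36° = 15.78
Leg 2 (006°, 27.9 mi): east 27.9 sin 6° = 2.92, north 27.9 cos 6° = 27.75
Net displacement: 14.38 east, 43.52 north. Direction back to start is (-14.38, -43.52): bearing = atan2(-14.38, -43.52) mod 360° = 198.28° ≈ 198°.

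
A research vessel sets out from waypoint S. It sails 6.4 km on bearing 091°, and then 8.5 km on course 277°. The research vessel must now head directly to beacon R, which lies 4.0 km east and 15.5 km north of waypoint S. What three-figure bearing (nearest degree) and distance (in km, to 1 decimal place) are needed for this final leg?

023°, 15.8 km

Leg 1 (091°, 6.4 km): east 6.4 sin 91° = 6.40, north 6.4 cos 91° = -0.11
Leg 2 (277°, 8.5 km): east 8.5 sin 277° = -8.44, north 8.5 cos 277° = 1.04
Current position: (-2.04, 0.92). Target: (4.0, 15.5). Remaining: Δeast = 6.04, Δnorth = 14.58.
Bearing = atan2(6.04, 14.58) mod 360° = 22.50°; distance = √((6.04)² + (14.58)²) = 15.777 km.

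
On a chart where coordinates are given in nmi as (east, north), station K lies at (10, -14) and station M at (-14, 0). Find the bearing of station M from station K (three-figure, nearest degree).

Δeast = -14 − 10 = -24.00; Δnorth = 0 − -14 = 14.00.
Bearing = atan2(Δeast, Δnorth) mod 360° = 300.26° ≈ 300°.

300°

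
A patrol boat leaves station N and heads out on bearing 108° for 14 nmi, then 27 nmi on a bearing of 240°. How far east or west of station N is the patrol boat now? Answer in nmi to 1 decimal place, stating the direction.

10.1 nmi west

Leg 1 (108°, 14 nmi): east 14 sin 108° = 13.31, north 14 cos 108° = -4.33
Leg 2 (240°, 27 nmi): east 27 sin 240° = -23.38, north 27 cos 240° = -13.50
Net east component: -10.07 nmi.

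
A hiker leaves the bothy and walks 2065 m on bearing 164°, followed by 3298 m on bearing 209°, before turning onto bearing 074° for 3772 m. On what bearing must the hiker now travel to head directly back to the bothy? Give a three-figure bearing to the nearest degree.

Leg 1 (164°, 2065 m): east 2065 sin 164° = 569.19, north 2065 cos 164° = -1985.01
Leg 2 (209°, 3298 m): east 3298 sin 209° = -1598.90, north 3298 cos 209° = -2884.50
Leg 3 (074°, 3772 m): east 3772 sin 74° = 3625.88, north 3772 cos 74° = 1039.70
Net displacement: 2596.17 east, -3829.80 north. Direction back to start is (-2596.17, 3829.80): bearing = atan2(-2596.17, 3829.80) mod 360° = 325.87° ≈ 326°.

326°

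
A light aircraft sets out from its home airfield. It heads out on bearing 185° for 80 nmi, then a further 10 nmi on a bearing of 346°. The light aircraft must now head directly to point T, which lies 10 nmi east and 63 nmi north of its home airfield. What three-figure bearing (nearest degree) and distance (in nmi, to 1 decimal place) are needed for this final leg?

008°, 134.4 nmi

Leg 1 (185°, 80 nmi): east 80 sin 185° = -6.97, north 80 cos 185° = -79.70
Leg 2 (346°, 10 nmi): east 10 sin 346° = -2.42, north 10 cos 346° = 9.70
Current position: (-9.39, -69.99). Target: (10, 63). Remaining: Δeast = 19.39, Δnorth = 132.99.
Bearing = atan2(19.39, 132.99) mod 360° = 8.30°; distance = √((19.39)² + (132.99)²) = 134.399 nmi.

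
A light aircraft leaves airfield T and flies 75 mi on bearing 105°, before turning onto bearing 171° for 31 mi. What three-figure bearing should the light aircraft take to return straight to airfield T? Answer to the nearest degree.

303°

Leg 1 (105°, 75 mi): east 75 sin 105° = 72.44, north 75 cos 105° = -19.41
Leg 2 (171°, 31 mi): east 31 sin 171° = 4.85, north 31 cos 171° = -30.62
Net displacement: 77.29 east, -50.03 north. Direction back to start is (-77.29, 50.03): bearing = atan2(-77.29, 50.03) mod 360° = 302.91° ≈ 303°.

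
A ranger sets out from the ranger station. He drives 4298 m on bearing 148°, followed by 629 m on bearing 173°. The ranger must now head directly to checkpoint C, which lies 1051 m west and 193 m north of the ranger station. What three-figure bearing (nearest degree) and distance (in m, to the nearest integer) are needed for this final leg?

323°, 5613 m

Leg 1 (148°, 4298 m): east 4298 sin 148° = 2277.59, north 4298 cos 148° = -3644.91
Leg 2 (173°, 629 m): east 629 sin 173° = 76.66, north 629 cos 173° = -624.31
Current position: (2354.25, -4269.22). Target: (-1051, 193). Remaining: Δeast = -3405.25, Δnorth = 4462.22.
Bearing = atan2(-3405.25, 4462.22) mod 360° = 322.65°; distance = √((-3405.25)² + (4462.22)²) = 5613.123 m.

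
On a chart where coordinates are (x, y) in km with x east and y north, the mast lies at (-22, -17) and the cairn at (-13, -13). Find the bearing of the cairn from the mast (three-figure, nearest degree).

Δeast = -13 − -22 = 9.00; Δnorth = -13 − -17 = 4.00.
Bearing = atan2(Δeast, Δnorth) mod 360° = 66.04° ≈ 066°.

066°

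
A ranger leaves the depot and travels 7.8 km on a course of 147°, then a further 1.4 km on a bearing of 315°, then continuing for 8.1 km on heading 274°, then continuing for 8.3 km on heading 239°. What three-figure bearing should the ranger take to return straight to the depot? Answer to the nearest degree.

Leg 1 (147°, 7.8 km): east 7.8 sin 147° = 4.25, north 7.8 cos 147° = -6.54
Leg 2 (315°, 1.4 km): east 1.4 sin 315° = -0.99, north 1.4 cos 315° = 0.99
Leg 3 (274°, 8.1 km): east 8.1 sin 274° = -8.08, north 8.1 cos 274° = 0.57
Leg 4 (239°, 8.3 km): east 8.3 sin 239° = -7.11, north 8.3 cos 239° = -4.27
Net displacement: -11.94 east, -9.26 north. Direction back to start is (11.94, 9.26): bearing = atan2(11.94, 9.26) mod 360° = 52.19° ≈ 052°.

052°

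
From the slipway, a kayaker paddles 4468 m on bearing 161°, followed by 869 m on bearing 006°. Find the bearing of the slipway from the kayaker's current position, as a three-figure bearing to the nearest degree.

Leg 1 (161°, 4468 m): east 4468 sin 161° = 1454.64, north 4468 cos 161° = -4224.58
Leg 2 (006°, 869 m): east 869 sin 6° = 90.84, north 869 cos 6° = 864.24
Net displacement: 1545.47 east, -3360.34 north. Direction back to start is (-1545.47, 3360.34): bearing = atan2(-1545.47, 3360.34) mod 360° = 335.30° ≈ 335°.

335°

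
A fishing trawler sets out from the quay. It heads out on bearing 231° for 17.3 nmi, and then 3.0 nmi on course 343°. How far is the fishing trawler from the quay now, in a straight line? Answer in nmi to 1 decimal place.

Leg 1 (231°, 17.3 nmi): east 17.3 sin 231° = -13.44, north 17.3 cos 231° = -10.89
Leg 2 (343°, 3.0 nmi): east 3.0 sin 343° = -0.88, north 3.0 cos 343° = 2.87
Net: -14.32 east, -8.02 north. Distance = √((-14.32)² + (-8.02)²) = 16.414 nmi.

16.4 nmi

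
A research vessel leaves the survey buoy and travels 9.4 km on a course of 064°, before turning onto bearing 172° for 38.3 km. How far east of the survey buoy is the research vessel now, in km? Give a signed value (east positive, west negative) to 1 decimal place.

Leg 1 (064°, 9.4 km): east 9.4 sin 64° = 8.45, north 9.4 cos 64° = 4.12
Leg 2 (172°, 38.3 km): east 38.3 sin 172° = 5.33, north 38.3 cos 172° = -37.93
Net east component: 13.78 km.

13.8 km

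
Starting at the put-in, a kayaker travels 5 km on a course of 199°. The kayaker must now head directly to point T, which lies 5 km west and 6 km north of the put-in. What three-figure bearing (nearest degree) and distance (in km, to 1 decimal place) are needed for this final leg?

343°, 11.2 km

Leg 1 (199°, 5 km): east 5 sin 199° = -1.63, north 5 cos 199° = -4.73
Current position: (-1.63, -4.73). Target: (-5, 6). Remaining: Δeast = -3.37, Δnorth = 10.73.
Bearing = atan2(-3.37, 10.73) mod 360° = 342.55°; distance = √((-3.37)² + (10.73)²) = 11.245 km.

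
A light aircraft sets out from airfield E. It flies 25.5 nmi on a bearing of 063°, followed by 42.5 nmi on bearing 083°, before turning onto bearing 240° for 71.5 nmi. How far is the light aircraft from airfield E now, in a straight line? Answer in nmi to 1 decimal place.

Leg 1 (063°, 25.5 nmi): east 25.5 sin 63° = 22.72, north 25.5 cos 63° = 11.58
Leg 2 (083°, 42.5 nmi): east 42.5 sin 83° = 42.18, north 42.5 cos 83° = 5.18
Leg 3 (240°, 71.5 nmi): east 71.5 sin 240° = -61.92, north 71.5 cos 240° = -35.75
Net: 2.98 east, -18.99 north. Distance = √((2.98)² + (-18.99)²) = 19.227 nmi.

19.2 nmi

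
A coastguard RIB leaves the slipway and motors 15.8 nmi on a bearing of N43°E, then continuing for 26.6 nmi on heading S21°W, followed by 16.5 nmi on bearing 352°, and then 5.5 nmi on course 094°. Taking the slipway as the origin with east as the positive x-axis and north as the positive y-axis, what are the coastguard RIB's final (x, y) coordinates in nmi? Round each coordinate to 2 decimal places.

(4.43, 2.68)

Leg 1 (N43°E, 15.8 nmi): east 15.8 sin 43° = 10.78, north 15.8 cos 43° = 11.56
Leg 2 (S21°W, 26.6 nmi): east 26.6 sin 201° = -9.53, north 26.6 cos 201° = -24.83
Leg 3 (352°, 16.5 nmi): east 16.5 sin 352° = -2.30, north 16.5 cos 352° = 16.34
Leg 4 (094°, 5.5 nmi): east 5.5 sin 94° = 5.49, north 5.5 cos 94° = -0.38
Summing: 4.43 nmi east, 2.68 nmi north → (4.43, 2.68).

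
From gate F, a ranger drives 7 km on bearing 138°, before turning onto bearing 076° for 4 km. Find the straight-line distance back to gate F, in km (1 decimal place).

9.6 km

Leg 1 (138°, 7 km): east 7 sin 138° = 4.68, north 7 cos 138° = -5.20
Leg 2 (076°, 4 km): east 4 sin 76° = 3.88, north 4 cos 76° = 0.97
Net: 8.57 east, -4.23 north. Distance = √((8.57)² + (-4.23)²) = 9.555 km.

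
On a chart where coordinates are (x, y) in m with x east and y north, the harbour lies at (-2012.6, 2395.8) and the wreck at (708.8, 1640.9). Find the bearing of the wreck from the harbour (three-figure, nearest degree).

106°

Δeast = 708.8 − -2012.6 = 2721.40; Δnorth = 1640.9 − 2395.8 = -754.90.
Bearing = atan2(Δeast, Δnorth) mod 360° = 105.50° ≈ 106°.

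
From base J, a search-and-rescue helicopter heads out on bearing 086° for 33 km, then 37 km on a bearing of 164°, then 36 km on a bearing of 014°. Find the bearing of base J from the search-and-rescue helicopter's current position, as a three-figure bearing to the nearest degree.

268°

Leg 1 (086°, 33 km): east 33 sin 86° = 32.92, north 33 cos 86° = 2.30
Leg 2 (164°, 37 km): east 37 sin 164° = 10.20, north 37 cos 164° = -35.57
Leg 3 (014°, 36 km): east 36 sin 14° = 8.71, north 36 cos 14° = 34.93
Net displacement: 51.83 east, 1.67 north. Direction back to start is (-51.83, -1.67): bearing = atan2(-51.83, -1.67) mod 360° = 268.16° ≈ 268°.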